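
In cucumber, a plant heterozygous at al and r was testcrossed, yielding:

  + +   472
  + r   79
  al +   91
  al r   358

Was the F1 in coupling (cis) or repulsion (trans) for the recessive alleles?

The two most frequent classes are + + (472) and al r (358); these are the parental (non-recombinant) types.
So the F1 carried + + on one chromosome and al r on the other — the recessive alleles are on the same chromosome (cis / coupling).

cis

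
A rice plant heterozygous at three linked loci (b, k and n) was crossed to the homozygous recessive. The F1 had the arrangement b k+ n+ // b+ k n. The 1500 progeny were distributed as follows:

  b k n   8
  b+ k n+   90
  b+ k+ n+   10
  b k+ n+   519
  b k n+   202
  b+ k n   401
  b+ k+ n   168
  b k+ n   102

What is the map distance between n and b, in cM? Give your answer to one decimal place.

The two rarest classes, b+ k+ n+ and b k n, are the double crossovers. Comparing them with the parentals, only the b allele has switched, so b is the middle locus and the order is n – b – k.
Crossovers in the n–b interval produce the single-crossover classes b k+ n and b+ k n+ (102 + 90 = 192) plus the double crossovers (18).
RF(n–b) = (192 + 18) / 1500 = 210/1500 = 0.1400 → 14.0 cM.

14.0 cM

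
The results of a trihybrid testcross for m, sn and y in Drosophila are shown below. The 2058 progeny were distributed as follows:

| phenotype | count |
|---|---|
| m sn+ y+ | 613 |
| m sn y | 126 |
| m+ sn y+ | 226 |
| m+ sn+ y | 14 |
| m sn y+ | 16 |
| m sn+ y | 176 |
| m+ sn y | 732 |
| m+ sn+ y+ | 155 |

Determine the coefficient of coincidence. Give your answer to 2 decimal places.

The two most frequent reciprocal classes, m+ sn y and m sn+ y+, are the parental types, so the F1 was m+ sn y / m sn+ y+.
The two rarest classes, m+ sn+ y and m sn y+, are the double crossovers. Comparing them with the parentals, only the sn allele has switched, so sn is the middle locus and the order is m – sn – y.
m–sn: (281 + 30)/2058 = 0.1511; sn–y: (402 + 30)/2058 = 0.2099.
Expected DCO frequency = 0.1511 × 0.2099 ≈ 0.03172; observed = 30/2058 ≈ 0.01458.
Coefficient of coincidence = 0.01458/0.03172 ≈ 0.46.

0.46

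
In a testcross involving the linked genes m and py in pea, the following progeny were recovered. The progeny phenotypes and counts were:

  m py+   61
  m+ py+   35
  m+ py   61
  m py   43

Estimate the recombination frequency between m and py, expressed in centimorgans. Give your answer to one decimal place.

The two most frequent classes, m+ py (61) and m py+ (61), are the parental types, so the F1 was m+ py / m py+.
The recombinant classes are m+ py+ and m py: 35 + 43 = 78.
Recombination frequency = 78/200 = 0.3900 ≈ 39.0%, i.e. 39.0 centimorgans.

39.0 centimorgans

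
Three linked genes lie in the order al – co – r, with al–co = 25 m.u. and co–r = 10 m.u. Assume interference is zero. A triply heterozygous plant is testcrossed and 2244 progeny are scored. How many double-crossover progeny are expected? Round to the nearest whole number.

Map distances give recombination frequencies of 0.250 and 0.100 for the two intervals.
With no interference, expected double-crossover frequency = 0.250 × 0.100 = 0.02500.
Expected number = 0.02500 × 2244 = 56.10 ≈ 56.

56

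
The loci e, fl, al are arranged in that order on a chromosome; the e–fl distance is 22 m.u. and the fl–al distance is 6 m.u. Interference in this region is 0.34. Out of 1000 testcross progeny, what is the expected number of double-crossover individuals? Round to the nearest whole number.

Map distances give recombination frequencies of 0.220 and 0.060 for the two intervals.
With interference 0.34 (so coincidence = 0.66), expected double-crossover frequency = 0.220 × 0.060 × 0.66 = 0.00871.
Expected number = 0.00871 × 1000 = 8.71 ≈ 9.

9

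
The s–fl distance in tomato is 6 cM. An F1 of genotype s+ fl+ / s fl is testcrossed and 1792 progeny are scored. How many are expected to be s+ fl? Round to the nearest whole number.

54

A map distance of 6 cM corresponds to a recombination frequency of 0.060.
The F1 is s+ fl+ / s fl, so s+ fl is a recombinant gamete class with expected frequency r/2 = 0.060/2 = 0.0300.
Expected number = 0.0300 × 1792 = 53.76 ≈ 54.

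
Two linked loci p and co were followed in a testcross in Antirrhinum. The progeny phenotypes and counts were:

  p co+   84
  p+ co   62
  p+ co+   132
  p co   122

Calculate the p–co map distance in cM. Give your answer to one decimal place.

36.5 cM

The two most frequent classes, p+ co+ (132) and p co (122), are the parental types, so the F1 was p+ co+ / p co.
The recombinant classes are p+ co and p co+: 62 + 84 = 146.
Recombination frequency = 146/400 = 0.3650 ≈ 36.5%, i.e. 36.5 cM.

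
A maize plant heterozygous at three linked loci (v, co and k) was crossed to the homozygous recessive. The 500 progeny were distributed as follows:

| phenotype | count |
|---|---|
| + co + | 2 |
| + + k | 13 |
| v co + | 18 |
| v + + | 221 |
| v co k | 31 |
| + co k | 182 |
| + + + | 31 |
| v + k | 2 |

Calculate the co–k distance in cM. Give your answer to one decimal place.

The two most frequent reciprocal classes, + co k and v + +, are the parental types, so the F1 was + co k / v + +.
The two rarest classes, + co + and v + k, are the double crossovers. Comparing them with the parentals, only the k allele has switched, so k is the middle locus and the order is co – k – v.
Crossovers in the co–k interval produce the single-crossover classes + + k and v co + (13 + 18 = 31) plus the double crossovers (4).
RF(co–k) = (31 + 4) / 500 = 35/500 = 0.0700 → 7.0 cM.

7.0 cM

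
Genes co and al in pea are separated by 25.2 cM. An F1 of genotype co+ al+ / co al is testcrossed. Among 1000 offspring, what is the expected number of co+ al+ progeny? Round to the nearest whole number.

374

A map distance of 25.2 cM corresponds to a recombination frequency of 0.252.
The F1 is co+ al+ / co al, so co+ al+ is a parental gamete class with expected frequency (1 − r)/2 = 0.748/2 = 0.3740.
Expected number = 0.3740 × 1000 = 374.00 ≈ 374.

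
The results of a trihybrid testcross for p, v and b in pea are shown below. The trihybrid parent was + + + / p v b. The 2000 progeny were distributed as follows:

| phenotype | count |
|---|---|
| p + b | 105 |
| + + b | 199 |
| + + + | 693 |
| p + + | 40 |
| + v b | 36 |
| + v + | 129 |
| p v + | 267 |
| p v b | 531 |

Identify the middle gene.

p

The two rarest classes, p + + and + v b, are the double crossovers. Comparing them with the parentals, only the p allele has switched, so p is the middle locus and the order is b – p – v.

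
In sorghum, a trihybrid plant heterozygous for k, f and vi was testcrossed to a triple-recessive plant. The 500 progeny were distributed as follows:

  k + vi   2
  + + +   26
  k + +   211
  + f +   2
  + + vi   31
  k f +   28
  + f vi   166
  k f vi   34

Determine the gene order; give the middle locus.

The two most frequent reciprocal classes, k + + and + f vi, are the parental types, so the F1 was k + + / + f vi.
The two rarest classes, k + vi and + f +, are the double crossovers. Comparing them with the parentals, only the vi allele has switched, so vi is the middle locus and the order is k – vi – f.

vi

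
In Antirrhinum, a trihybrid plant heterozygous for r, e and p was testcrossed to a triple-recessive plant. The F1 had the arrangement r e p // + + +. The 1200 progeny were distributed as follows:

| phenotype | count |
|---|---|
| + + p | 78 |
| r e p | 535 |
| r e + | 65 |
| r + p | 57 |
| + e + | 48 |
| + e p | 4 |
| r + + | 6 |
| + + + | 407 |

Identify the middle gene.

r

The two rarest classes, + e p and r + +, are the double crossovers. Comparing them with the parentals, only the r allele has switched, so r is the middle locus and the order is e – r – p.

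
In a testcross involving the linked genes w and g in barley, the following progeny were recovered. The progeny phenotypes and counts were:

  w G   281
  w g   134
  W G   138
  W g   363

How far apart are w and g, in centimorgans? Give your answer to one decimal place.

The two most frequent classes, W g (363) and w G (281), are the parental types, so the F1 was W g / w G.
The recombinant classes are W G and w g: 138 + 134 = 272.
Recombination frequency = 272/916 = 0.2969 ≈ 29.7%, i.e. 29.7 centimorgans.

29.7 centimorgans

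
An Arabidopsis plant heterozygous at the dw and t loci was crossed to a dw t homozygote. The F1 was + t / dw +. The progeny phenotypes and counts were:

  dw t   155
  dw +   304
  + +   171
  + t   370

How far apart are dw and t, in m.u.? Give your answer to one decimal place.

32.6 m.u.

The recombinant classes are + + and dw t: 171 + 155 = 326.
Recombination frequency = 326/1000 = 0.3260 ≈ 32.6%, i.e. 32.6 m.u.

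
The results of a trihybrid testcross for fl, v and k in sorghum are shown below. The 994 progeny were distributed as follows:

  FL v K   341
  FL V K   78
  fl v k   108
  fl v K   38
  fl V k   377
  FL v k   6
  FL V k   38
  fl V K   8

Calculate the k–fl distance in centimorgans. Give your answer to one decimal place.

The two most frequent reciprocal classes, FL v K and fl V k, are the parental types, so the F1 was FL v K / fl V k.
The two rarest classes, FL v k and fl V K, are the double crossovers. Comparing them with the parentals, only the k allele has switched, so k is the middle locus and the order is v – k – fl.
Crossovers in the k–fl interval produce the single-crossover classes fl v K and FL V k (38 + 38 = 76) plus the double crossovers (14).
RF(k–fl) = (76 + 14) / 994 = 90/994 = 0.0905 → 9.1 centimorgans.

9.1 centimorgans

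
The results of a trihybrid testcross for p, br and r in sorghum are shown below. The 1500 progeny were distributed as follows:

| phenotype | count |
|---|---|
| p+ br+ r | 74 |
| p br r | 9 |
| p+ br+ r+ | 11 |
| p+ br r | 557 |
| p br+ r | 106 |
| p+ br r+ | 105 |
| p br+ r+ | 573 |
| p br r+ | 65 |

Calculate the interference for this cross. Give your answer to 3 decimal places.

0.183

The two most frequent reciprocal classes, p br+ r+ and p+ br r, are the parental types, so the F1 was p br+ r+ / p+ br r.
The two rarest classes, p+ br+ r+ and p br r, are the double crossovers. Comparing them with the parentals, only the p allele has switched, so p is the middle locus and the order is r – p – br.
r–p: (211 + 20)/1500 = 0.1540; p–br: (139 + 20)/1500 = 0.1060.
Expected DCO frequency = 0.1540 × 0.1060 ≈ 0.01632; observed = 20/1500 ≈ 0.01333.
Coefficient of coincidence = 0.01333/0.01632 ≈ 0.817; interference = 1 − 0.817 = 0.183.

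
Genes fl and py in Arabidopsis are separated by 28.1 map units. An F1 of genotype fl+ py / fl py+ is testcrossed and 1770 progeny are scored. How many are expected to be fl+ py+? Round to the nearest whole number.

A map distance of 28.1 map units corresponds to a recombination frequency of 0.281.
The F1 is fl+ py / fl py+, so fl+ py+ is a recombinant gamete class with expected frequency r/2 = 0.281/2 = 0.1405.
Expected number = 0.1405 × 1770 = 248.69 ≈ 249.

249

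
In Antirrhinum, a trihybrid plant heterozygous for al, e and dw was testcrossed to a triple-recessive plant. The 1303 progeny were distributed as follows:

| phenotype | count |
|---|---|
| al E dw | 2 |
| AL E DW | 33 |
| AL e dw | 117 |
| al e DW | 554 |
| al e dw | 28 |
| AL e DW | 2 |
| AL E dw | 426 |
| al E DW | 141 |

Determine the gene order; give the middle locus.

The two most frequent reciprocal classes, al e DW and AL E dw, are the parental types, so the F1 was al e DW / AL E dw.
The two rarest classes, AL e DW and al E dw, are the double crossovers. Comparing them with the parentals, only the al allele has switched, so al is the middle locus and the order is dw – al – e.

al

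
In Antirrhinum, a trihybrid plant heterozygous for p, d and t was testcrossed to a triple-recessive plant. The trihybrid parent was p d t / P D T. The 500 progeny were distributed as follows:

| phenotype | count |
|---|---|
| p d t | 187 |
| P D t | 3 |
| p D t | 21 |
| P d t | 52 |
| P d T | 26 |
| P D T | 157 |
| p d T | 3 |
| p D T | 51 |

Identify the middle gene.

t

The two rarest classes, p d T and P D t, are the double crossovers. Comparing them with the parentals, only the t allele has switched, so t is the middle locus and the order is p – t – d.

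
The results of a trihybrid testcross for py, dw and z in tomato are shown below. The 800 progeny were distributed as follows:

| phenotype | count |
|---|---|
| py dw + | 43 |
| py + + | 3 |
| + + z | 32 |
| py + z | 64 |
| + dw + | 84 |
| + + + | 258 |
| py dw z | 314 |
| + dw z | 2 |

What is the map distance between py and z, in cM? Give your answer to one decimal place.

The two most frequent reciprocal classes, py dw z and + + +, are the parental types, so the F1 was py dw z / + + +.
The two rarest classes, + dw z and py + +, are the double crossovers. Comparing them with the parentals, only the py allele has switched, so py is the middle locus and the order is dw – py – z.
Crossovers in the py–z interval produce the single-crossover classes py dw + and + + z (43 + 32 = 75) plus the double crossovers (5).
RF(py–z) = (75 + 5) / 800 = 80/800 = 0.1000 → 10.0 cM.

10.0 cM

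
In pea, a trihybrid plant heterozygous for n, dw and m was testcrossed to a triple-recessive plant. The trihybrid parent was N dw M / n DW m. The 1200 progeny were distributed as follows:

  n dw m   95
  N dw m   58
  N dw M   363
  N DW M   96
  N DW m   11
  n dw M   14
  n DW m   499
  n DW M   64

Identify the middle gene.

n

The two rarest classes, n dw M and N DW m, are the double crossovers. Comparing them with the parentals, only the n allele has switched, so n is the middle locus and the order is m – n – dw.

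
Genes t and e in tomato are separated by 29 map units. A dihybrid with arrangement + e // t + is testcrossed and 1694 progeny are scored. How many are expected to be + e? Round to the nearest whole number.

601

A map distance of 29 map units corresponds to a recombination frequency of 0.290.
The F1 is + e / t +, so + e is a parental gamete class with expected frequency (1 − r)/2 = 0.710/2 = 0.3550.
Expected number = 0.3550 × 1694 = 601.37 ≈ 601.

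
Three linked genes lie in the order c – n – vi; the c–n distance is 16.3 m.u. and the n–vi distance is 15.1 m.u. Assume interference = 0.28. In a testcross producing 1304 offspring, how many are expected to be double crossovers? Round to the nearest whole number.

23

Map distances give recombination frequencies of 0.163 and 0.151 for the two intervals.
With interference 0.28 (so coincidence = 0.72), expected double-crossover frequency = 0.163 × 0.151 × 0.72 = 0.01772.
Expected number = 0.01772 × 1304 = 23.11 ≈ 23.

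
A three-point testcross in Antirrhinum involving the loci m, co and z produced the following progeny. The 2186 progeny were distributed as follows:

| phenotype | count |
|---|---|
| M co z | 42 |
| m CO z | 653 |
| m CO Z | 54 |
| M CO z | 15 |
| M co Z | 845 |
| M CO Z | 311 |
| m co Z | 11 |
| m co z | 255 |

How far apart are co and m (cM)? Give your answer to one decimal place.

27.1 cM

The two most frequent reciprocal classes, M co Z and m CO z, are the parental types, so the F1 was M co Z / m CO z.
The two rarest classes, m co Z and M CO z, are the double crossovers. Comparing them with the parentals, only the m allele has switched, so m is the middle locus and the order is co – m – z.
Crossovers in the co–m interval produce the single-crossover classes M CO Z and m co z (311 + 255 = 566) plus the double crossovers (26).
RF(co–m) = (566 + 26) / 2186 = 592/2186 = 0.2708 → 27.1 cM.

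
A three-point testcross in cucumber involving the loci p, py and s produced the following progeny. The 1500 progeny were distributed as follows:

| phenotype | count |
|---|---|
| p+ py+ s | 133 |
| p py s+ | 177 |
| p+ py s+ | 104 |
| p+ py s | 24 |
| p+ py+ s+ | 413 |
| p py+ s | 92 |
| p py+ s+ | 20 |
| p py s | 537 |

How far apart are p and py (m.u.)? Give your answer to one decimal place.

The two most frequent reciprocal classes, p+ py+ s+ and p py s, are the parental types, so the F1 was p+ py+ s+ / p py s.
The two rarest classes, p py+ s+ and p+ py s, are the double crossovers. Comparing them with the parentals, only the p allele has switched, so p is the middle locus and the order is py – p – s.
Crossovers in the py–p interval produce the single-crossover classes p+ py s+ and p py+ s (104 + 92 = 196) plus the double crossovers (44).
RF(py–p) = (196 + 44) / 1500 = 240/1500 = 0.1600 → 16.0 m.u.

16.0 m.u.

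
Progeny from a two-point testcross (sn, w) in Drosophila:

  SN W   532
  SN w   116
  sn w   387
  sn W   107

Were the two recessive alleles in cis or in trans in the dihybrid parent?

cis

The two most frequent classes are SN W (532) and sn w (387); these are the parental (non-recombinant) types.
So the F1 carried SN W on one chromosome and sn w on the other — the recessive alleles are on the same chromosome (cis / coupling).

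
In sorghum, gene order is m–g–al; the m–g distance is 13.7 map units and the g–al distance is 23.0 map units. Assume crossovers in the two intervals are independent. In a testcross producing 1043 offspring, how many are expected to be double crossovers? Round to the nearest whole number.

Map distances give recombination frequencies of 0.137 and 0.230 for the two intervals.
With no interference, expected double-crossover frequency = 0.137 × 0.230 = 0.03151.
Expected number = 0.03151 × 1043 = 32.86 ≈ 33.

33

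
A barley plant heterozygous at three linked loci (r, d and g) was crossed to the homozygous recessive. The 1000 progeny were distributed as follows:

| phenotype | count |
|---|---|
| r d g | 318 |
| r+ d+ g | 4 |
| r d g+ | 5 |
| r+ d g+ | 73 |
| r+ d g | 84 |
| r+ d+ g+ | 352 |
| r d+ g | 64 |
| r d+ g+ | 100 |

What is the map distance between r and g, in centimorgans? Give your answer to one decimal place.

19.3 centimorgans

The two most frequent reciprocal classes, r d g and r+ d+ g+, are the parental types, so the F1 was r d g / r+ d+ g+.
The two rarest classes, r d g+ and r+ d+ g, are the double crossovers. Comparing them with the parentals, only the g allele has switched, so g is the middle locus and the order is r – g – d.
Crossovers in the r–g interval produce the single-crossover classes r+ d g and r d+ g+ (84 + 100 = 184) plus the double crossovers (9).
RF(r–g) = (184 + 9) / 1000 = 193/1000 = 0.1930 → 19.3 centimorgans.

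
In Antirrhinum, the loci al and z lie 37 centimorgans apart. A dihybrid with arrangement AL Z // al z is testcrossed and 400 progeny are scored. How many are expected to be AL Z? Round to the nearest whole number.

126

A map distance of 37 centimorgans corresponds to a recombination frequency of 0.370.
The F1 is AL Z / al z, so AL Z is a parental gamete class with expected frequency (1 − r)/2 = 0.630/2 = 0.3150.
Expected number = 0.3150 × 400 = 126.00 ≈ 126.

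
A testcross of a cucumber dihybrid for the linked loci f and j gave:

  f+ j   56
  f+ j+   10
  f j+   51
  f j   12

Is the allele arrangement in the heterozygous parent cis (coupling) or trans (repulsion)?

trans

The two most frequent classes are f+ j (56) and f j+ (51); these are the parental (non-recombinant) types.
So the F1 carried f+ j on one chromosome and f j+ on the other — the recessive alleles are on opposite chromosomes (trans / repulsion).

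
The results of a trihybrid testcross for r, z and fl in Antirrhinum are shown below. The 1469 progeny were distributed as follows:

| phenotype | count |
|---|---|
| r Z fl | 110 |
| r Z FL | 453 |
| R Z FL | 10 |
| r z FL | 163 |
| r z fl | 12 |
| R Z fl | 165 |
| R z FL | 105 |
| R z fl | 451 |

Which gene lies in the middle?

r

The two most frequent reciprocal classes, R z fl and r Z FL, are the parental types, so the F1 was R z fl / r Z FL.
The two rarest classes, r z fl and R Z FL, are the double crossovers. Comparing them with the parentals, only the r allele has switched, so r is the middle locus and the order is fl – r – z.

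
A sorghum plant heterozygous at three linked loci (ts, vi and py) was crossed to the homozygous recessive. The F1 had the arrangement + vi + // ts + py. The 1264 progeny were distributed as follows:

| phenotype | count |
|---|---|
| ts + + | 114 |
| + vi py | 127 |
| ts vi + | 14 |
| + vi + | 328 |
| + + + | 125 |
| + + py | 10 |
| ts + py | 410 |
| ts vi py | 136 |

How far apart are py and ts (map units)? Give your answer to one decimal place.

The two rarest classes, ts vi + and + + py, are the double crossovers. Comparing them with the parentals, only the ts allele has switched, so ts is the middle locus and the order is py – ts – vi.
Crossovers in the py–ts interval produce the single-crossover classes + vi py and ts + + (127 + 114 = 241) plus the double crossovers (24).
RF(py–ts) = (241 + 24) / 1264 = 265/1264 = 0.2097 → 21.0 map units.

21.0 map units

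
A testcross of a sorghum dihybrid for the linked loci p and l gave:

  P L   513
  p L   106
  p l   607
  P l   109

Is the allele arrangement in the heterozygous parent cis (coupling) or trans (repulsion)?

cis

The two most frequent classes are P L (513) and p l (607); these are the parental (non-recombinant) types.
So the F1 carried P L on one chromosome and p l on the other — the recessive alleles are on the same chromosome (cis / coupling).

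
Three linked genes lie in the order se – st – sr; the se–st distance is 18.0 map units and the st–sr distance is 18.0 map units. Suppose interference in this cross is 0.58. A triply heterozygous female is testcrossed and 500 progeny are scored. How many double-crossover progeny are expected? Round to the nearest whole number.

Map distances give recombination frequencies of 0.180 and 0.180 for the two intervals.
With interference 0.58 (so coincidence = 0.42), expected double-crossover frequency = 0.180 × 0.180 × 0.42 = 0.01361.
Expected number = 0.01361 × 500 = 6.80 ≈ 7.

7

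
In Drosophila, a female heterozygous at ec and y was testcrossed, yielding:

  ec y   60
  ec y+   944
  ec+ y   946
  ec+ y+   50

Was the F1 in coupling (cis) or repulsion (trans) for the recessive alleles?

The two most frequent classes are ec+ y (946) and ec y+ (944); these are the parental (non-recombinant) types.
So the F1 carried ec+ y on one chromosome and ec y+ on the other — the recessive alleles are on opposite chromosomes (trans / repulsion).

trans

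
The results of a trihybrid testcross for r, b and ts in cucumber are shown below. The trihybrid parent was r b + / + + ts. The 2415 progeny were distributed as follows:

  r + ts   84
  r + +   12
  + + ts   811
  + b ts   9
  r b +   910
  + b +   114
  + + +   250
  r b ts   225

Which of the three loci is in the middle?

b

The two rarest classes, r + + and + b ts, are the double crossovers. Comparing them with the parentals, only the b allele has switched, so b is the middle locus and the order is ts – b – r.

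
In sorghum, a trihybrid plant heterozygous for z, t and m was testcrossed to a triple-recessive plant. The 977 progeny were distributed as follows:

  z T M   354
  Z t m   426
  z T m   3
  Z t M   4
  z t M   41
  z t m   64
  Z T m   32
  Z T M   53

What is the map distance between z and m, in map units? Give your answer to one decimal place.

The two most frequent reciprocal classes, z T M and Z t m, are the parental types, so the F1 was z T M / Z t m.
The two rarest classes, z T m and Z t M, are the double crossovers. Comparing them with the parentals, only the m allele has switched, so m is the middle locus and the order is z – m – t.
Crossovers in the z–m interval produce the single-crossover classes Z T M and z t m (53 + 64 = 117) plus the double crossovers (7).
RF(z–m) = (117 + 7) / 977 = 124/977 = 0.1269 → 12.7 map units.

12.7 map units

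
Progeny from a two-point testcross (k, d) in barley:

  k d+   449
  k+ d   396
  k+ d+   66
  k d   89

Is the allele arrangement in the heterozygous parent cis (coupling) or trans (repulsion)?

The two most frequent classes are k+ d (396) and k d+ (449); these are the parental (non-recombinant) types.
So the F1 carried k+ d on one chromosome and k d+ on the other — the recessive alleles are on opposite chromosomes (trans / repulsion).

trans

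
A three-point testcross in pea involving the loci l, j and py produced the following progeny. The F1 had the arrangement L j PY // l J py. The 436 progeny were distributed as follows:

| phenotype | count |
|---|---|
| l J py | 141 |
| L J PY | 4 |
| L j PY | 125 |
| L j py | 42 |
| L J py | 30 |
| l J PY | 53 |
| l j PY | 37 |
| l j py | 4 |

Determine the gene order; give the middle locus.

j

The two rarest classes, L J PY and l j py, are the double crossovers. Comparing them with the parentals, only the j allele has switched, so j is the middle locus and the order is l – j – py.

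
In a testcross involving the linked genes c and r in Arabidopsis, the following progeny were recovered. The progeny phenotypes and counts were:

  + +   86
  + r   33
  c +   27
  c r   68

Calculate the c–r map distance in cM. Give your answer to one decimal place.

The two most frequent classes, + + (86) and c r (68), are the parental types, so the F1 was + + / c r.
The recombinant classes are + r and c +: 33 + 27 = 60.
Recombination frequency = 60/214 = 0.2804 ≈ 28.0%, i.e. 28.0 cM.

28.0 cM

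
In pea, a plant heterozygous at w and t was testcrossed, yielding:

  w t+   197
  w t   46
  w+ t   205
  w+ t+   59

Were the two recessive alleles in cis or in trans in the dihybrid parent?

The two most frequent classes are w+ t (205) and w t+ (197); these are the parental (non-recombinant) types.
So the F1 carried w+ t on one chromosome and w t+ on the other — the recessive alleles are on opposite chromosomes (trans / repulsion).

trans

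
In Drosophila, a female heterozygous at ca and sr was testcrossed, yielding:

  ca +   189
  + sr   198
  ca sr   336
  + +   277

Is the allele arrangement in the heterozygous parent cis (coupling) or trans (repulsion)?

The two most frequent classes are + + (277) and ca sr (336); these are the parental (non-recombinant) types.
So the F1 carried + + on one chromosome and ca sr on the other — the recessive alleles are on the same chromosome (cis / coupling).

cis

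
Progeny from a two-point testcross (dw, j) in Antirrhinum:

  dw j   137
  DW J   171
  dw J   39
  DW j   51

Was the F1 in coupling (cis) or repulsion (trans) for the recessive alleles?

cis

The two most frequent classes are DW J (171) and dw j (137); these are the parental (non-recombinant) types.
So the F1 carried DW J on one chromosome and dw j on the other — the recessive alleles are on the same chromosome (cis / coupling).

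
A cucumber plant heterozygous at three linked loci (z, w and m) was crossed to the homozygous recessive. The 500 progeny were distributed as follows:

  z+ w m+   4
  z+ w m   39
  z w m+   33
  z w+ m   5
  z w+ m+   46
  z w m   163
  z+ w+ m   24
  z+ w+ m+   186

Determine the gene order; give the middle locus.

w

The two most frequent reciprocal classes, z+ w+ m+ and z w m, are the parental types, so the F1 was z+ w+ m+ / z w m.
The two rarest classes, z+ w m+ and z w+ m, are the double crossovers. Comparing them with the parentals, only the w allele has switched, so w is the middle locus and the order is z – w – m.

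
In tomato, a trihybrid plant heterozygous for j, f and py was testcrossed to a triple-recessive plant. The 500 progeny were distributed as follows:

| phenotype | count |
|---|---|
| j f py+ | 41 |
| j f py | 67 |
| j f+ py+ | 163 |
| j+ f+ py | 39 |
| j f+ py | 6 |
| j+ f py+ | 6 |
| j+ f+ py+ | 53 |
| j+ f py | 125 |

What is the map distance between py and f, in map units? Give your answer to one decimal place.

The two most frequent reciprocal classes, j f+ py+ and j+ f py, are the parental types, so the F1 was j f+ py+ / j+ f py.
The two rarest classes, j f+ py and j+ f py+, are the double crossovers. Comparing them with the parentals, only the py allele has switched, so py is the middle locus and the order is j – py – f.
Crossovers in the py–f interval produce the single-crossover classes j f py+ and j+ f+ py (41 + 39 = 80) plus the double crossovers (12).
RF(py–f) = (80 + 12) / 500 = 92/500 = 0.1840 → 18.4 map units.

18.4 map units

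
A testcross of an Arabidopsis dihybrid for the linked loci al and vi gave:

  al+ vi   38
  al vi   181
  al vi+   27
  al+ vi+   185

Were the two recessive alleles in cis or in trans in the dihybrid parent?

The two most frequent classes are al+ vi+ (185) and al vi (181); these are the parental (non-recombinant) types.
So the F1 carried al+ vi+ on one chromosome and al vi on the other — the recessive alleles are on the same chromosome (cis / coupling).

cis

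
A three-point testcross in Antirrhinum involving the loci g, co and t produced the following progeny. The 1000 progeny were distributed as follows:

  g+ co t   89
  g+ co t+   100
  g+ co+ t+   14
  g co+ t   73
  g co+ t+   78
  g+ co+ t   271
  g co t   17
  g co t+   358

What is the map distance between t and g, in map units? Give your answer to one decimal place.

The two most frequent reciprocal classes, g+ co+ t and g co t+, are the parental types, so the F1 was g+ co+ t / g co t+.
The two rarest classes, g+ co+ t+ and g co t, are the double crossovers. Comparing them with the parentals, only the t allele has switched, so t is the middle locus and the order is g – t – co.
Crossovers in the g–t interval produce the single-crossover classes g co+ t and g+ co t+ (73 + 100 = 173) plus the double crossovers (31).
RF(g–t) = (173 + 31) / 1000 = 204/1000 = 0.2040 → 20.4 map units.

20.4 map units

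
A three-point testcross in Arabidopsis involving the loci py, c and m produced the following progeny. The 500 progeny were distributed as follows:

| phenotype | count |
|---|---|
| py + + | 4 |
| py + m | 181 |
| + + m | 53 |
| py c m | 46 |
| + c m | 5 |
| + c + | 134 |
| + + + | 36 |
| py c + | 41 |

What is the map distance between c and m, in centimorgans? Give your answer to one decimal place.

The two most frequent reciprocal classes, + c + and py + m, are the parental types, so the F1 was + c + / py + m.
The two rarest classes, + c m and py + +, are the double crossovers. Comparing them with the parentals, only the m allele has switched, so m is the middle locus and the order is py – m – c.
Crossovers in the m–c interval produce the single-crossover classes + + + and py c m (36 + 46 = 82) plus the double crossovers (9).
RF(m–c) = (82 + 9) / 500 = 91/500 = 0.1820 → 18.2 centimorgans.

18.2 centimorgans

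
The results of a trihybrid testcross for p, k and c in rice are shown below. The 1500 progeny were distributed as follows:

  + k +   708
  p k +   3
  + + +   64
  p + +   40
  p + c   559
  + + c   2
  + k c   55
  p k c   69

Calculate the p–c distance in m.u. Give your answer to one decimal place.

The two most frequent reciprocal classes, + k + and p + c, are the parental types, so the F1 was + k + / p + c.
The two rarest classes, p k + and + + c, are the double crossovers. Comparing them with the parentals, only the p allele has switched, so p is the middle locus and the order is k – p – c.
Crossovers in the p–c interval produce the single-crossover classes + k c and p + + (55 + 40 = 95) plus the double crossovers (5).
RF(p–c) = (95 + 5) / 1500 = 100/1500 = 0.0667 → 6.7 m.u.

6.7 m.u.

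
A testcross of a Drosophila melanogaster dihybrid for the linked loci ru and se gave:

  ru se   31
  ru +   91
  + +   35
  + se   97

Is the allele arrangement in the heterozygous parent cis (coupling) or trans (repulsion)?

trans

The two most frequent classes are + se (97) and ru + (91); these are the parental (non-recombinant) types.
So the F1 carried + se on one chromosome and ru + on the other — the recessive alleles are on opposite chromosomes (trans / repulsion).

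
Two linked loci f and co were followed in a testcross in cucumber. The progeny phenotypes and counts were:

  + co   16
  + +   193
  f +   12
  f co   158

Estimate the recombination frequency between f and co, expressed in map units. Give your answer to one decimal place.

7.4 map units

The two most frequent classes, + + (193) and f co (158), are the parental types, so the F1 was + + / f co.
The recombinant classes are + co and f +: 16 + 12 = 28.
Recombination frequency = 28/379 = 0.0739 ≈ 7.4%, i.e. 7.4 map units.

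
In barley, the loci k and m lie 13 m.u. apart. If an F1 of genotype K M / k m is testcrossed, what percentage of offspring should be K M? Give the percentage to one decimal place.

43.5%

A map distance of 13 m.u. corresponds to a recombination frequency of 0.130.
The F1 is K M / k m, so K M is a parental gamete class with expected frequency (1 − r)/2 = 0.870/2 = 0.4350.
That is 0.4350 = 43.5% of the progeny.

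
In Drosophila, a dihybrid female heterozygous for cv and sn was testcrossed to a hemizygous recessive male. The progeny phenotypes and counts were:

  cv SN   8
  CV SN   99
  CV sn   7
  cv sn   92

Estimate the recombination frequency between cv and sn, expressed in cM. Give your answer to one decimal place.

7.3 cM

The two most frequent classes, CV SN (99) and cv sn (92), are the parental types, so the F1 was CV SN / cv sn.
The recombinant classes are CV sn and cv SN: 7 + 8 = 15.
Recombination frequency = 15/206 = 0.0728 ≈ 7.3%, i.e. 7.3 cM.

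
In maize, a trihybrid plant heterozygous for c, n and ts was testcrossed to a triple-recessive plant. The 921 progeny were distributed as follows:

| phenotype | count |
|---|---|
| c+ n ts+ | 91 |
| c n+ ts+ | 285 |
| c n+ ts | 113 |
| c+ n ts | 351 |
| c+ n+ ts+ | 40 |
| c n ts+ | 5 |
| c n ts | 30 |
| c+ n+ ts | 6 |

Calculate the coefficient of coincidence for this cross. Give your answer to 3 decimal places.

0.582

The two most frequent reciprocal classes, c n+ ts+ and c+ n ts, are the parental types, so the F1 was c n+ ts+ / c+ n ts.
The two rarest classes, c n ts+ and c+ n+ ts, are the double crossovers. Comparing them with the parentals, only the n allele has switched, so n is the middle locus and the order is ts – n – c.
ts–n: (204 + 11)/921 = 0.2334; n–c: (70 + 11)/921 = 0.0879.
Expected DCO frequency = 0.2334 × 0.0879 ≈ 0.02052; observed = 11/921 ≈ 0.01194.
Coefficient of coincidence = 0.01194/0.02052 ≈ 0.582.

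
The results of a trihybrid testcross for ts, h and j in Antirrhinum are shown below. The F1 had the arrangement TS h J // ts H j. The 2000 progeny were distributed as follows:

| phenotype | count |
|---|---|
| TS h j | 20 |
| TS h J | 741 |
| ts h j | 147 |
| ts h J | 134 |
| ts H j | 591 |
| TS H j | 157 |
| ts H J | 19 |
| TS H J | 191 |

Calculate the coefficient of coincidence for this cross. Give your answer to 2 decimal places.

0.63

The two rarest classes, TS h j and ts H J, are the double crossovers. Comparing them with the parentals, only the j allele has switched, so j is the middle locus and the order is h – j – ts.
h–j: (338 + 39)/2000 = 0.1885; j–ts: (291 + 39)/2000 = 0.1650.
Expected DCO frequency = 0.1885 × 0.1650 ≈ 0.03110; observed = 39/2000 ≈ 0.01950.
Coefficient of coincidence = 0.01950/0.03110 ≈ 0.63.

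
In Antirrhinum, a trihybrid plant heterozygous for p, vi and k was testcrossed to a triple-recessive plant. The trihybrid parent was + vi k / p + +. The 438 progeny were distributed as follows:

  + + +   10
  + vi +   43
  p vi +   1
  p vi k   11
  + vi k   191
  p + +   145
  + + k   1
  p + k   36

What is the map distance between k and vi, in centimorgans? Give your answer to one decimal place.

18.5 centimorgans

The two rarest classes, + + k and p vi +, are the double crossovers. Comparing them with the parentals, only the vi allele has switched, so vi is the middle locus and the order is p – vi – k.
Crossovers in the vi–k interval produce the single-crossover classes + vi + and p + k (43 + 36 = 79) plus the double crossovers (2).
RF(vi–k) = (79 + 2) / 438 = 81/438 = 0.1849 → 18.5 centimorgans.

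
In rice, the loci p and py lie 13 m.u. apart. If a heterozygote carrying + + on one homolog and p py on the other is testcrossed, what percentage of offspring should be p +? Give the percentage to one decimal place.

A map distance of 13 m.u. corresponds to a recombination frequency of 0.130.
The F1 is + + / p py, so p + is a recombinant gamete class with expected frequency r/2 = 0.130/2 = 0.0650.
That is 0.0650 = 6.5% of the progeny.

6.5%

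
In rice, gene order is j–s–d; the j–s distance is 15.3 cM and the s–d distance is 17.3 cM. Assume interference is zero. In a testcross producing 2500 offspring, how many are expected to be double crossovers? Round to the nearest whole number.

66

Map distances give recombination frequencies of 0.153 and 0.173 for the two intervals.
With no interference, expected double-crossover frequency = 0.153 × 0.173 = 0.02647.
Expected number = 0.02647 × 2500 = 66.17 ≈ 66.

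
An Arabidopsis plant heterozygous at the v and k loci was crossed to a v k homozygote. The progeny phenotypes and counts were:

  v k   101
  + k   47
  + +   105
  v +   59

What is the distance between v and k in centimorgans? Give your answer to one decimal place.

The two most frequent classes, + + (105) and v k (101), are the parental types, so the F1 was + + / v k.
The recombinant classes are + k and v +: 47 + 59 = 106.
Recombination frequency = 106/312 = 0.3397 ≈ 34.0%, i.e. 34.0 centimorgans.

34.0 centimorgans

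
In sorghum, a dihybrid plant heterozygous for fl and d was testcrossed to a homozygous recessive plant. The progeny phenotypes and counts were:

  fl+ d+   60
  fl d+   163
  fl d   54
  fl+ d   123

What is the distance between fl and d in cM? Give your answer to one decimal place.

The two most frequent classes, fl+ d (123) and fl d+ (163), are the parental types, so the F1 was fl+ d / fl d+.
The recombinant classes are fl+ d+ and fl d: 60 + 54 = 114.
Recombination frequency = 114/400 = 0.2850 ≈ 28.5%, i.e. 28.5 cM.

28.5 cM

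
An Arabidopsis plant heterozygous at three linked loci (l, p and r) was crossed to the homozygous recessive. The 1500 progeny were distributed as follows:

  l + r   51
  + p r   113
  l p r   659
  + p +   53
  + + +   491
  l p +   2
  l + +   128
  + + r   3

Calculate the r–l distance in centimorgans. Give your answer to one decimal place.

The two most frequent reciprocal classes, l p r and + + +, are the parental types, so the F1 was l p r / + + +.
The two rarest classes, l p + and + + r, are the double crossovers. Comparing them with the parentals, only the r allele has switched, so r is the middle locus and the order is p – r – l.
Crossovers in the r–l interval produce the single-crossover classes + p r and l + + (113 + 128 = 241) plus the double crossovers (5).
RF(r–l) = (241 + 5) / 1500 = 246/1500 = 0.1640 → 16.4 centimorgans.

16.4 centimorgans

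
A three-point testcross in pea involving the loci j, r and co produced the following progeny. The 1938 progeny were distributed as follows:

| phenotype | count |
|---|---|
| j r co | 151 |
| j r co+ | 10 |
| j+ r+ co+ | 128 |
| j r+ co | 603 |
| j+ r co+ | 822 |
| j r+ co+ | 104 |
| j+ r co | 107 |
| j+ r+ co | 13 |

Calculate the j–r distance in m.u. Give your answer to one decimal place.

The two most frequent reciprocal classes, j r+ co and j+ r co+, are the parental types, so the F1 was j r+ co / j+ r co+.
The two rarest classes, j+ r+ co and j r co+, are the double crossovers. Comparing them with the parentals, only the j allele has switched, so j is the middle locus and the order is r – j – co.
Crossovers in the r–j interval produce the single-crossover classes j r co and j+ r+ co+ (151 + 128 = 279) plus the double crossovers (23).
RF(r–j) = (279 + 23) / 1938 = 302/1938 = 0.1558 → 15.6 m.u.

15.6 m.u.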